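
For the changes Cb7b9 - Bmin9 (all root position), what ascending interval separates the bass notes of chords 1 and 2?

augmented seventh

The roots are Cb and B.
7 letter names make it a seventh; at 12 semitones (a half step wider than major) the quality is augmented.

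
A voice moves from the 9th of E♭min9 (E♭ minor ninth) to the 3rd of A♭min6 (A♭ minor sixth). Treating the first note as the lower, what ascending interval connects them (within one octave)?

The 9th of E♭min9 (E♭ minor ninth) is F; the 3rd of A♭min6 (A♭ minor sixth) is C♭.
F up to C♭ is 6 semitones, a half step narrower than a perfect fifth, so the interval is diminished.

diminished fifth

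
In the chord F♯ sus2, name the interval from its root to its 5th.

F♯sus2 (F♯ sus2) is spelled F♯ G♯ C♯.
The root is F♯ and the 5th is C♯.
F♯ up to C♯ spans 5 letter names and 7 semitones — a perfect fifth.

perfect 5th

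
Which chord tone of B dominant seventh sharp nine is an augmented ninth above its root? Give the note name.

C##

B7#9 (B dominant seventh sharp nine): B, D#, F#, A, C##.
The root is B. An augmented ninth above B is C##.
C## is the chord's 9th.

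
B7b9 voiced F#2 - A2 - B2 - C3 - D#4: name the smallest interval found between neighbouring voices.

minor 2nd

Adjacent intervals: F#2→A2 = minor third; A2→B2 = major second; B2→C3 = minor second; C3→D#4 = augmented ninth.
The smallest is B2 to C3, a minor second (1 semitone).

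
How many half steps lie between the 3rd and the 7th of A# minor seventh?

7

A#-7 is spelled A#–C#–E#–G#.
C# to G# is a perfect fifth: 7 semitones.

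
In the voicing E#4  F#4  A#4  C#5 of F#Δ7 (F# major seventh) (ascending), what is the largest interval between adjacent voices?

Adjacent intervals: E#4→F#4 = minor second; F#4→A#4 = major third; A#4→C#5 = minor third.
The largest is F#4 to A#4, a major third (4 semitones).

M3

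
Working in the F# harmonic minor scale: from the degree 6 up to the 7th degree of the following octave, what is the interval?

augmented ninth

The scale runs F# G# A B C# D E#.
Degree 6 = D; degree 7 (up an octave) = E#.
9 letter names make it a ninth; at 15 semitones (a half step wider than major) the quality is augmented.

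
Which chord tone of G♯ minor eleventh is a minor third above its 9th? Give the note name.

C#

G♯ minor eleventh is spelled G♯, B, D♯, F♯, A♯, C♯.
The 9th is A♯. A minor third above A♯ is C♯.
C♯ is the chord's 11th.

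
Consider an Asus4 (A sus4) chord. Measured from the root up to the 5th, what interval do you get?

perfect 5th

Spelling the chord: A, D, E.
Root = A; 5th = E.
From A to E is 7 semitones, exactly the perfect fifth.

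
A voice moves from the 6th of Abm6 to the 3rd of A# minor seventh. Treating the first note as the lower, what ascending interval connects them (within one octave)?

augmented fifth

The 6th of Abm6 is F; the 3rd of A# minor seventh is C#.
F up to C# is 8 semitones, a half step wider than a perfect fifth, so the interval is augmented.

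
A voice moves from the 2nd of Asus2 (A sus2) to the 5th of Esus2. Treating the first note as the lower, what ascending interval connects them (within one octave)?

P1

Asus2 (A sus2) has B as its 2nd, and Esus2 has B as its 5th.
Counting 1 letters and 0 half steps from B gives a perfect unison.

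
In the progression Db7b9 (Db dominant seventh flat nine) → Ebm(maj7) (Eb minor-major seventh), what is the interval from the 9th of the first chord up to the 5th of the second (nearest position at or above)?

Db7b9 (Db dominant seventh flat nine) has Ebb as its 9th, and Ebm(maj7) (Eb minor-major seventh) has Bb as its 5th.
From Ebb to Bb: 8 semitones over a fifth = augmented.

augmented fifth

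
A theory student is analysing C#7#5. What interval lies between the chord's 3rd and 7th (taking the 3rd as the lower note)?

C#+7 is spelled C# E# G## B.
3rd = E#; 7th = B.
From E# to B: 6 semitones over a fifth = diminished.

diminished fifth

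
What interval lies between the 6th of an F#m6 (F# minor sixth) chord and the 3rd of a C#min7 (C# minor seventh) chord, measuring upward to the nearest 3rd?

F#m6 (F# minor sixth) has D# as its 6th, and C#min7 (C# minor seventh) has E as its 3rd.
From D# to E: 1 semitone over a second = minor.

minor second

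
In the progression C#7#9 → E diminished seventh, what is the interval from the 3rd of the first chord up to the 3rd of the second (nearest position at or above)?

The 3rd of C#7#9 is E#; the 3rd of E diminished seventh is G.
E# up to G is 2 semitones, a whole step narrower than a major third, so the interval is diminished.

diminished third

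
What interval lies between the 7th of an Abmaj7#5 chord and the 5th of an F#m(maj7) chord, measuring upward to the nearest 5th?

augmented fourth

Abmaj7#5 has G as its 7th, and F#m(maj7) has C# as its 5th.
From G to C#: 6 semitones over a fourth = augmented.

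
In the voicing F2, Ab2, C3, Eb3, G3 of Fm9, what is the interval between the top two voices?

Those voices are Eb3 and G3.
From Eb to G is 4 semitones, exactly the major third.

major third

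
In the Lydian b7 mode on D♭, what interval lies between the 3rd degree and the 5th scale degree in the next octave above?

D♭ lydian dominant: D♭ E♭ F G A♭ B♭ C♭.
So we need the interval from F up to A♭.
From F to A♭: 15 semitones over a tenth = minor.

minor tenth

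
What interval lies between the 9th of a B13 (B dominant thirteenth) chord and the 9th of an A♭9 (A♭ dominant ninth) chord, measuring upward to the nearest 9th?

diminished 7th

B13 (B dominant thirteenth) has C♯ as its 9th, and A♭9 (A♭ dominant ninth) has B♭ as its 9th.
C♯ up to B♭ is 9 semitones, a whole step narrower than a major seventh, so the interval is diminished.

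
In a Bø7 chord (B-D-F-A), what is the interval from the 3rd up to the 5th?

minor third

That puts D below F.
D up to F is 3 semitones, a half step narrower than a major third, so the interval is minor.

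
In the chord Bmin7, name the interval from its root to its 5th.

Spelling the chord: B-D-F#-A.
That puts B below F#.
Counting 5 letters and 7 half steps from B gives a perfect fifth.

perfect fifth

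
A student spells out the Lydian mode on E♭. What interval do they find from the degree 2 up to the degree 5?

perfect fourth

E♭ lydian: E♭ F G A B♭ C D.
The degree 2 is F and the scale degree 5 is B♭.
From F to B♭ is 5 semitones, exactly the perfect fourth.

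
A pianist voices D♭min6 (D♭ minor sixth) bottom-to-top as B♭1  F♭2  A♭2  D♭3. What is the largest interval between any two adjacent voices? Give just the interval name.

d5

Adjacent intervals: B♭1→F♭2 = diminished fifth; F♭2→A♭2 = major third; A♭2→D♭3 = perfect fourth.
The largest is B♭1 to F♭2, a diminished fifth (6 semitones).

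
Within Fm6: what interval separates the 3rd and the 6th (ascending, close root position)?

augmented fourth

Fm6 (F minor sixth) is spelled F-Ab-C-D.
The 3rd is Ab and the 6th is D.
4 letter names make it a fourth; at 6 semitones (a half step wider than perfect) the quality is augmented.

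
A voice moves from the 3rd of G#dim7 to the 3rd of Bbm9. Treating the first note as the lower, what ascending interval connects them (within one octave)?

G#dim7 has B as its 3rd, and Bbm9 has Db as its 3rd.
From B to Db: 2 semitones over a third = diminished.

d3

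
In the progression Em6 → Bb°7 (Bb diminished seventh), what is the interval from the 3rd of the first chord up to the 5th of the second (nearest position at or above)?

diminished seventh

The 3rd of Em6 is G; the 5th of Bb°7 (Bb diminished seventh) is Fb.
7 letter names make it a seventh; at 9 semitones (a whole step narrower than major) the quality is diminished.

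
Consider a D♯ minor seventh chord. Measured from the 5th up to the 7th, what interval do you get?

The chord tones of D♯-7 (D♯ minor seventh) are D♯ F♯ A♯ C♯.
That puts A♯ below C♯.
From A♯ to C♯: 3 semitones over a third = minor.

minor third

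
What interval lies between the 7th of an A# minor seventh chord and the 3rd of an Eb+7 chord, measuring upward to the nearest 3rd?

d8

The 7th of A# minor seventh is G#; the 3rd of Eb+7 is G.
8 letter names make it an octave; at 11 semitones (a half step narrower than perfect) the quality is diminished.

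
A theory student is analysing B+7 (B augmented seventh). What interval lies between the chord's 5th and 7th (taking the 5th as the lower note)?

diminished 3rd

Spelling the chord: B–D#–F##–A.
5th = F##; 7th = A.
F## up to A is 2 semitones, a whole step narrower than a major third, so the interval is diminished.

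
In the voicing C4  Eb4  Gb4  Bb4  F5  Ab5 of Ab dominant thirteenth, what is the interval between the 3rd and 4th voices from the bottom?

major third

Those voices are Gb4 and Bb4.
Counting 3 letters and 4 half steps from Gb gives a major third.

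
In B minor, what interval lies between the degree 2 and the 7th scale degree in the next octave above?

minor thirteenth

Spelling B minor: B C# D E F# G A.
That puts C# below A.
C# up to A is 20 semitones, a half step narrower than a major thirteenth, so the interval is minor.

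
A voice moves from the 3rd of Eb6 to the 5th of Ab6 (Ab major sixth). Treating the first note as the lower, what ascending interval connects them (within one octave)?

The 3rd of Eb6 is G; the 5th of Ab6 (Ab major sixth) is Eb.
6 letter names make it a sixth; at 8 semitones (a half step narrower than major) the quality is minor.

m6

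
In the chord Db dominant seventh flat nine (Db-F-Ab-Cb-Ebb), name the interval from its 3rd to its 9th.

So we need the interval from F up to Ebb.
7 letter names make it a seventh; at 9 semitones (a whole step narrower than major) the quality is diminished.

diminished 7th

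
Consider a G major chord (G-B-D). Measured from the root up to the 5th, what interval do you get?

That puts G below D.
From G to D is 7 semitones, exactly the perfect fifth.

perfect fifth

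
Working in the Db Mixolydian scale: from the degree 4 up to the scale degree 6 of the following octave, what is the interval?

major tenth

Db mixolydian: Db Eb F Gb Ab Bb Cb.
Degree 4 = Gb; 6th scale degree (up an octave) = Bb.
From Gb to Bb is 16 semitones, exactly the major tenth.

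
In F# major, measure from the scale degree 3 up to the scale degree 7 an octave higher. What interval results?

F# major: F# G# A# B C# D# E#.
Scale degree 3 = A#; 7th scale degree (up an octave) = E#.
Counting 12 letters and 19 half steps from A# gives a perfect twelfth.

perfect 12th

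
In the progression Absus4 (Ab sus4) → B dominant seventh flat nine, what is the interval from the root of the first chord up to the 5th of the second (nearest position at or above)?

augmented sixth

The root of Absus4 (Ab sus4) is Ab; the 5th of B dominant seventh flat nine is F#.
Ab up to F# is 10 semitones, a half step wider than a major sixth, so the interval is augmented.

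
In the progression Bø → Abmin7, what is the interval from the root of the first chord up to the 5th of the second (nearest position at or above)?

diminished 4th

The root of Bø is B; the 5th of Abmin7 is Eb.
From B to Eb: 4 semitones over a fourth = diminished.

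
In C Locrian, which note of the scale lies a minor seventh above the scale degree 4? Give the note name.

The scale is C D♭ E♭ F G♭ A♭ B♭.
The scale degree 4 is F; a minor seventh above that is E♭ — scale degree 3.

Eb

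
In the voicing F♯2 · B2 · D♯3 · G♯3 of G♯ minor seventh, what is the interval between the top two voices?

P4

Those voices are D♯3 and G♯3.
Counting 4 letters and 5 half steps from D♯ gives a perfect fourth.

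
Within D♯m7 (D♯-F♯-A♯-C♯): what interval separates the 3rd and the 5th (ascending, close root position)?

major third

3rd = F♯; 5th = A♯.
Counting 3 letters and 4 half steps from F♯ gives a major third.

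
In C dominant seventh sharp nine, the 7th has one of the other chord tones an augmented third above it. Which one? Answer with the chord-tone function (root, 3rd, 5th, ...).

The chord tones of C7#9 are C E G B♭ D♯.
The 7th is B♭. An augmented third above B♭ is D♯.
D♯ is the chord's 9th.

9th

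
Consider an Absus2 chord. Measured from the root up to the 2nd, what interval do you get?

major 2nd

Absus2: Ab–Bb–Eb.
That puts Ab below Bb.
Ab up to Bb spans 2 letter names and 2 semitones — a major second.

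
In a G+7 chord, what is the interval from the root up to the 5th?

A5

Spelling the chord: G–B–D♯–F.
That puts G below D♯.
5 letter names make it a fifth; at 8 semitones (a half step wider than perfect) the quality is augmented.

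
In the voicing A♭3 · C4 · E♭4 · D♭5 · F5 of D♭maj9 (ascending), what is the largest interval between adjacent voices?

Adjacent intervals: A♭3→C4 = major third; C4→E♭4 = minor third; E♭4→D♭5 = minor seventh; D♭5→F5 = major third.
The largest is E♭4 to D♭5, a minor seventh (10 semitones).

minor seventh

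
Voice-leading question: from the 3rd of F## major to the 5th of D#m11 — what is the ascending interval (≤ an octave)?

The 3rd of F## major is A##; the 5th of D#m11 is A#.
8 letter names make it an octave; at 11 semitones (a half step narrower than perfect) the quality is diminished.

d8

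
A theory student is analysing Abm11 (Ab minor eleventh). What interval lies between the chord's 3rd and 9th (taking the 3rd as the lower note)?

Abm11 is spelled Ab, Cb, Eb, Gb, Bb, Db.
So we need the interval from Cb up to Bb.
Counting 7 letters and 11 half steps from Cb gives a major seventh.

major 7th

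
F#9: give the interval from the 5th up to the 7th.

minor third

F#9 (F# dominant ninth): F# A# C# E G#.
So we need the interval from C# up to E.
3 letter names make it a third; at 3 semitones (a half step narrower than major) the quality is minor.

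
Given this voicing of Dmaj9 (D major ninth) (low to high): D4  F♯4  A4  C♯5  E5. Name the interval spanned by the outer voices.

The outer voices are D4 and E5.
D up to E spans 9 letter names and 14 semitones — a major ninth.

M9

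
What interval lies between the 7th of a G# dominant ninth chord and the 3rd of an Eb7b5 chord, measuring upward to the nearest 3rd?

minor second

G# dominant ninth has F# as its 7th, and Eb7b5 has G as its 3rd.
From F# to G: 1 semitone over a second = minor.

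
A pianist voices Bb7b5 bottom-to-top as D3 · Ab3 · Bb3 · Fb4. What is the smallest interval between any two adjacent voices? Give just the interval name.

major second

Adjacent intervals: D3→Ab3 = diminished fifth; Ab3→Bb3 = major second; Bb3→Fb4 = diminished fifth.
The smallest is Ab3 to Bb3, a major second (2 semitones).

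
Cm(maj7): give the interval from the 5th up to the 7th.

Spelling the chord: C-Eb-G-B.
5th = G; 7th = B.
Counting 3 letters and 4 half steps from G gives a major third.

major third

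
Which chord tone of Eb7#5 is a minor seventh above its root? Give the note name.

Db

Eb+7: Eb, G, B, Db.
The root is Eb. A minor seventh above Eb is Db.
Db is the chord's 7th.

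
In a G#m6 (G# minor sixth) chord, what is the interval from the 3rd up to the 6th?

G#m6 is spelled G#–B–D#–E#.
3rd = B; 6th = E#.
4 letter names make it a fourth; at 6 semitones (a half step wider than perfect) the quality is augmented.

augmented fourth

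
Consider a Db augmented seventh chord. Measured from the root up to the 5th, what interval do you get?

augmented fifth

Db7#5: Db–F–A–Cb.
So we need the interval from Db up to A.
5 letter names make it a fifth; at 8 semitones (a half step wider than perfect) the quality is augmented.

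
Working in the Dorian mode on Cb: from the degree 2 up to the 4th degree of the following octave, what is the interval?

minor tenth

Spelling the Dorian mode on Cb: Cb Db Ebb Fb Gb Ab Bbb.
That puts Db below Fb.
Db up to Fb is 15 semitones, a half step narrower than a major tenth, so the interval is minor.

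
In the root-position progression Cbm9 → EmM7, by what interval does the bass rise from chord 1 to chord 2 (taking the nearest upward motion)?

The roots are Cb and E.
From Cb to E: 5 semitones over a third = augmented.

augmented third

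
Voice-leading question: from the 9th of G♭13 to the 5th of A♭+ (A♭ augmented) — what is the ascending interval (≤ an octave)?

augmented fifth

G♭13 has A♭ as its 9th, and A♭+ (A♭ augmented) has E as its 5th.
A♭ up to E is 8 semitones, a half step wider than a perfect fifth, so the interval is augmented.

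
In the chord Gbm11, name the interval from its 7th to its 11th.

Gbm11 (Gb minor eleventh) is spelled Gb–Bbb–Db–Fb–Ab–Cb.
That puts Fb below Cb.
Fb up to Cb spans 5 letter names and 7 semitones — a perfect fifth.

P5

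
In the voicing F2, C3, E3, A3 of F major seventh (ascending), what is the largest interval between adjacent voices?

perfect fifth

Adjacent intervals: F2→C3 = perfect fifth; C3→E3 = major third; E3→A3 = perfect fourth.
The largest is F2 to C3, a perfect fifth (7 semitones).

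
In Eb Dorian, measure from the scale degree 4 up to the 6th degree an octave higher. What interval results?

Eb dorian: Eb F Gb Ab Bb C Db.
That puts Ab below C.
Counting 10 letters and 16 half steps from Ab gives a major tenth.

major tenth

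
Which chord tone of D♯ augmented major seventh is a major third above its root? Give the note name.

Spelling the chord: D♯–F𝄪–A𝄪–C𝄪.
The root is D♯. A major third above D♯ is F𝄪.
F𝄪 is the chord's 3rd.

F##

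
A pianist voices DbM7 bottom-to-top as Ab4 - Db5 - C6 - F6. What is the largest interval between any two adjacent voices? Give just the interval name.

M7

Adjacent intervals: Ab4→Db5 = perfect fourth; Db5→C6 = major seventh; C6→F6 = perfect fourth.
The largest is Db5 to C6, a major seventh (11 semitones).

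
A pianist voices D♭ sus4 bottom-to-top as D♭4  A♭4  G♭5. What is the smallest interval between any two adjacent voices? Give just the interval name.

Adjacent intervals: D♭4→A♭4 = perfect fifth; A♭4→G♭5 = minor seventh.
The smallest is D♭4 to A♭4, a perfect fifth (7 semitones).

perfect 5th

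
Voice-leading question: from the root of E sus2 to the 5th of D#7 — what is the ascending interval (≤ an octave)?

augmented fourth

The root of E sus2 is E; the 5th of D#7 is A#.
E up to A# is 6 semitones, a half step wider than a perfect fourth, so the interval is augmented.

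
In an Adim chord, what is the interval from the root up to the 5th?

Spelling the chord: A, C, Eb.
That puts A below Eb.
From A to Eb: 6 semitones over a fifth = diminished.

diminished 5th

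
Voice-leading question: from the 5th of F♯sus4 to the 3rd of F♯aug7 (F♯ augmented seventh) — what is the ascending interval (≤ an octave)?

major sixth

The 5th of F♯sus4 is C♯; the 3rd of F♯aug7 (F♯ augmented seventh) is A♯.
From C♯ to A♯ is 9 semitones, exactly the major sixth.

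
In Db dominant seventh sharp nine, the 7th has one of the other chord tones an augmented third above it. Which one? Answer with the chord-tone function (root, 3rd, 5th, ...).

The chord tones of Db7#9 (Db dominant seventh sharp nine) are Db-F-Ab-Cb-E.
The 7th is Cb. An augmented third above Cb is E.
E is the chord's 9th.

9th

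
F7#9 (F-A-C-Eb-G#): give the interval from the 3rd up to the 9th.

That puts A below G#.
From A to G# is 11 semitones, exactly the major seventh.

M7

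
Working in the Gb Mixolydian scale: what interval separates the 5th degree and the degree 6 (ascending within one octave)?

Gb mixolydian: Gb Ab Bb Cb Db Eb Fb.
That puts Db below Eb.
From Db to Eb is 2 semitones, exactly the major second.

M2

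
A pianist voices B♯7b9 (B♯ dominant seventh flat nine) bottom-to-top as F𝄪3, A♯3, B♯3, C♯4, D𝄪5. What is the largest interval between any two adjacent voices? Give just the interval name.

augmented ninth

Adjacent intervals: F𝄪3→A♯3 = minor third; A♯3→B♯3 = major second; B♯3→C♯4 = minor second; C♯4→D𝄪5 = augmented ninth.
The largest is C♯4 to D𝄪5, an augmented ninth (15 semitones).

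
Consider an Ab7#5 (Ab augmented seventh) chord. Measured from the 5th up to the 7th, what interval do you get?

diminished third

The chord tones of Ab+7 (Ab augmented seventh) are Ab-C-E-Gb.
The 5th is E and the 7th is Gb.
E up to Gb is 2 semitones, a whole step narrower than a major third, so the interval is diminished.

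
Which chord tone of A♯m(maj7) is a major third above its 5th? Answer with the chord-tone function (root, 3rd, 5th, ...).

7th

The chord tones of A♯mM7 are A♯-C♯-E♯-G𝄪.
The 5th is E♯. A major third above E♯ is G𝄪.
G𝄪 is the chord's 7th.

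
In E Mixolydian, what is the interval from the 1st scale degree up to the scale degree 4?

E mixolydian: E F# G# A B C# D.
That puts E below A.
From E to A is 5 semitones, exactly the perfect fourth.

perfect fourth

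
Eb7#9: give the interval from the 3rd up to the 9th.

major seventh

Eb7#9 (Eb dominant seventh sharp nine): Eb–G–Bb–Db–F#.
So we need the interval from G up to F#.
G up to F# spans 7 letter names and 11 semitones — a major seventh.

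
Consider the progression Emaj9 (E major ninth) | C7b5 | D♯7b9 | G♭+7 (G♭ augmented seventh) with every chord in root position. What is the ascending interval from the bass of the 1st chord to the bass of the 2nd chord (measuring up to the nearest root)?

minor 6th

The roots are E and C.
6 letter names make it a sixth; at 8 semitones (a half step narrower than major) the quality is minor.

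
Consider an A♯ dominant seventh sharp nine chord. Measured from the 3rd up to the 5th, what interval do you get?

A♯7#9 is spelled A♯-C𝄪-E♯-G♯-B𝄪.
That puts C𝄪 below E♯.
C𝄪 up to E♯ is 3 semitones, a half step narrower than a major third, so the interval is minor.

minor third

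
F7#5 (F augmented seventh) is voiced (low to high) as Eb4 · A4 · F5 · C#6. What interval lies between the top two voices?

Those voices are F5 and C#6.
F up to C# is 8 semitones, a half step wider than a perfect fifth, so the interval is augmented.

A5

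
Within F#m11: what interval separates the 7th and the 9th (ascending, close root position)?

F#m11: F# A C# E G# B.
The 7th is E and the 9th is G#.
Counting 3 letters and 4 half steps from E gives a major third.

major 3rd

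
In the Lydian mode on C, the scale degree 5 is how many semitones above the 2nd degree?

The scale is C D E F# G A B.
D up to G is a perfect fourth — 5 semitones.

5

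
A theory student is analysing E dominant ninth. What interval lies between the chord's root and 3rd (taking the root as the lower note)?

major 3rd

E9 (E dominant ninth) is spelled E G# B D F#.
That puts E below G#.
E up to G# spans 3 letter names and 4 semitones — a major third.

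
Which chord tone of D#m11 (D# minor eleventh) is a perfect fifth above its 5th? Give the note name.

The chord tones of D#m11 are D#-F#-A#-C#-E#-G#.
The 5th is A#. A perfect fifth above A# is E#.
E# is the chord's 9th.

E#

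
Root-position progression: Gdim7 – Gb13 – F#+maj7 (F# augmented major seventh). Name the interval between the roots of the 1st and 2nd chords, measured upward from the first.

diminished 8th

The roots are G and Gb.
8 letter names make it an octave; at 11 semitones (a half step narrower than perfect) the quality is diminished.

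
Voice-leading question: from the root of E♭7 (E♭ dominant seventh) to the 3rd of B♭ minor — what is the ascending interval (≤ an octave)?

E♭7 (E♭ dominant seventh) has E♭ as its root, and B♭ minor has D♭ as its 3rd.
From E♭ to D♭: 10 semitones over a seventh = minor.

minor seventh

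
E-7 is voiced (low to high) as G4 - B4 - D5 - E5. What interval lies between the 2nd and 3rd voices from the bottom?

m3

Those voices are B4 and D5.
3 letter names make it a third; at 3 semitones (a half step narrower than major) the quality is minor.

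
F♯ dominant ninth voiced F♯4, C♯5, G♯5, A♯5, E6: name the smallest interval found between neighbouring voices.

Adjacent intervals: F♯4→C♯5 = perfect fifth; C♯5→G♯5 = perfect fifth; G♯5→A♯5 = major second; A♯5→E6 = diminished fifth.
The smallest is G♯5 to A♯5, a major second (2 semitones).

M2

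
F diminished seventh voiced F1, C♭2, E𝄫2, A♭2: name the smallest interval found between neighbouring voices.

minor third

Adjacent intervals: F1→C♭2 = diminished fifth; C♭2→E𝄫2 = minor third; E𝄫2→A♭2 = augmented fourth.
The smallest is C♭2 to E𝄫2, a minor third (3 semitones).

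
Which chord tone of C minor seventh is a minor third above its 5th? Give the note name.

Bb

Spelling the chord: C, Eb, G, Bb.
The 5th is G. A minor third above G is Bb.
Bb is the chord's 7th.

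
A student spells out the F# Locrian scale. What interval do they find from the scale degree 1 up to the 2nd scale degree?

minor second

The scale runs F# G A B C D E.
The scale degree 1 is F# and the 2nd degree is G.
F# up to G is 1 semitone, a half step narrower than a major second, so the interval is minor.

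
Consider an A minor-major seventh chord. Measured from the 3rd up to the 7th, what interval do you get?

AmM7: A C E G#.
So we need the interval from C up to G#.
5 letter names make it a fifth; at 8 semitones (a half step wider than perfect) the quality is augmented.

augmented fifth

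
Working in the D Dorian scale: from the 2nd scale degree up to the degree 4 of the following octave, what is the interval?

minor tenth

D dorian: D E F G A B C.
The 2nd scale degree is E and the degree 4 (up an octave) is G.
10 letter names make it a tenth; at 15 semitones (a half step narrower than major) the quality is minor.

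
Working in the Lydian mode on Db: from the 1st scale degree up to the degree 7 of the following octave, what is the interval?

major fourteenth

The scale runs Db Eb F G Ab Bb C.
So we need the interval from Db up to C.
From Db to C is 23 semitones, exactly the major fourteenth.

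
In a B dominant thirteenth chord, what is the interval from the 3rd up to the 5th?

The chord tones of B13 are B–D#–F#–A–C#–G#.
So we need the interval from D# up to F#.
From D# to F#: 3 semitones over a third = minor.

minor 3rd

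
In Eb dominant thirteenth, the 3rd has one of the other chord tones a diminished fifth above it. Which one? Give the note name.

The chord tones of Eb13 are Eb G Bb Db F C.
The 3rd is G. A diminished fifth above G is Db.
Db is the chord's 7th.

Db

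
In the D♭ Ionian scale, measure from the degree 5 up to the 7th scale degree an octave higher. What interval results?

D♭ major: D♭ E♭ F G♭ A♭ B♭ C.
The degree 5 is A♭ and the 7th scale degree (up an octave) is C.
A♭ up to C spans 10 letter names and 16 semitones — a major tenth.

major tenth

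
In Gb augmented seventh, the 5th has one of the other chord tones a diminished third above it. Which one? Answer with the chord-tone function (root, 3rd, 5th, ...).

Gbaug7: Gb-Bb-D-Fb.
The 5th is D. A diminished third above D is Fb.
Fb is the chord's 7th.

7th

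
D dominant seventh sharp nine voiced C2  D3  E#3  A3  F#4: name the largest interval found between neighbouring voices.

major 9th

Adjacent intervals: C2→D3 = major ninth; D3→E#3 = augmented second; E#3→A3 = diminished fourth; A3→F#4 = major sixth.
The largest is C2 to D3, a major ninth (14 semitones).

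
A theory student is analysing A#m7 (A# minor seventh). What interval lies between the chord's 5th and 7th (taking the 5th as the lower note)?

Spelling the chord: A# C# E# G#.
The 5th is E# and the 7th is G#.
3 letter names make it a third; at 3 semitones (a half step narrower than major) the quality is minor.

minor 3rd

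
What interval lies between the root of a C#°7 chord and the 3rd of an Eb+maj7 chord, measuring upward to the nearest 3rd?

diminished 5th

The root of C#°7 is C#; the 3rd of Eb+maj7 is G.
C# up to G is 6 semitones, a half step narrower than a perfect fifth, so the interval is diminished.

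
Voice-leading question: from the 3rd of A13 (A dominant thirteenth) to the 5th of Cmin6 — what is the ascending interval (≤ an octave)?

The 3rd of A13 (A dominant thirteenth) is C♯; the 5th of Cmin6 is G.
C♯ up to G is 6 semitones, a half step narrower than a perfect fifth, so the interval is diminished.

diminished fifth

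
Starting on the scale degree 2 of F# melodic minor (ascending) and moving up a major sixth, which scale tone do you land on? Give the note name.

E#

The scale is F# G# A B C# D# E#.
The scale degree 2 is G#; a major sixth above that is E# — scale degree 7.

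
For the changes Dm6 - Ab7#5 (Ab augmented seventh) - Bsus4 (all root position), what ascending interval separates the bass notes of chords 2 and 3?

The roots are Ab and B.
Ab up to B is 3 semitones, a half step wider than a major second, so the interval is augmented.

augmented second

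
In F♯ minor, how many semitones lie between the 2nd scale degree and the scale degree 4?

3

The scale is F♯ G♯ A B C♯ D E.
G♯ up to B is a minor third — 3 semitones.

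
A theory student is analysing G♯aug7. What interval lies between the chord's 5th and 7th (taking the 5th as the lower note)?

diminished 3rd

G♯ augmented seventh is spelled G♯ B♯ D𝄪 F♯.
So we need the interval from D𝄪 up to F♯.
D𝄪 up to F♯ is 2 semitones, a whole step narrower than a major third, so the interval is diminished.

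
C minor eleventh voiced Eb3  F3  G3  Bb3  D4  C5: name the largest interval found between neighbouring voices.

Adjacent intervals: Eb3→F3 = major second; F3→G3 = major second; G3→Bb3 = minor third; Bb3→D4 = major third; D4→C5 = minor seventh.
The largest is D4 to C5, a minor seventh (10 semitones).

minor seventh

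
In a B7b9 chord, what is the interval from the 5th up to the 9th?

The chord tones of B7b9 are B D# F# A C.
That puts F# below C.
From F# to C: 6 semitones over a fifth = diminished.

d5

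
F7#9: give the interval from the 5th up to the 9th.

F7#9 is spelled F–A–C–Eb–G#.
The 5th is C and the 9th is G#.
5 letter names make it a fifth; at 8 semitones (a half step wider than perfect) the quality is augmented.

augmented fifth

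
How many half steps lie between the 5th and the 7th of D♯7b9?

Spelling the chord: D♯-F𝄪-A♯-C♯-E.
A♯ to C♯ is a minor third: 3 semitones.

3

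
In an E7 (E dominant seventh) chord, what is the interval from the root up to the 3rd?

major third

The chord tones of E7 (E dominant seventh) are E G# B D.
Root = E; 3rd = G#.
Counting 3 letters and 4 half steps from E gives a major third.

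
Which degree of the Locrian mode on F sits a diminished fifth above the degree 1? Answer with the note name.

The scale is F G♭ A♭ B♭ C♭ D♭ E♭.
The degree 1 is F; a diminished fifth above that is C♭ — scale degree 5.

Cb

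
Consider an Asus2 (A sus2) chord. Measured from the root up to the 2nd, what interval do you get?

The chord tones of Asus2 are A–B–E.
That puts A below B.
A up to B spans 2 letter names and 2 semitones — a major second.

M2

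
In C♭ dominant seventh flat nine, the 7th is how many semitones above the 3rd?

6

The chord tones of C♭7b9 are C♭, E♭, G♭, B𝄫, D𝄫.
E♭ to B𝄫 is a diminished fifth: 6 semitones.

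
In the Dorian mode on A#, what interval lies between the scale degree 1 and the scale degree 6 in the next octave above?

major 13th

Spelling the Dorian mode on A#: A# B# C# D# E# F## G#.
So we need the interval from A# up to F##.
From A# to F## is 21 semitones, exactly the major thirteenth.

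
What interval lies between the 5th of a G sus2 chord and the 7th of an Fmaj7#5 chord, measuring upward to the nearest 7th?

The 5th of G sus2 is D; the 7th of Fmaj7#5 is E.
Counting 2 letters and 2 half steps from D gives a major second.

major second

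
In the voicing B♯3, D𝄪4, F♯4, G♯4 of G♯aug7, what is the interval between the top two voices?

major second

Those voices are F♯4 and G♯4.
From F♯ to G♯ is 2 semitones, exactly the major second.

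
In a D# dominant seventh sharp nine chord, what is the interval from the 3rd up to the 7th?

diminished fifth

D# dominant seventh sharp nine is spelled D#, F##, A#, C#, E##.
That puts F## below C#.
F## up to C# is 6 semitones, a half step narrower than a perfect fifth, so the interval is diminished.
That tritone between 3rd and 7th is what gives the dominant seventh its pull toward resolution.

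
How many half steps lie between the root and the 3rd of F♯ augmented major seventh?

4

F♯maj7#5: F♯ A♯ C𝄪 E♯.
F♯ to A♯ is a major third: 4 semitones.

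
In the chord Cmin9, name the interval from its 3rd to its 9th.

major 7th

The chord tones of C minor ninth are C E♭ G B♭ D.
3rd = E♭; 9th = D.
E♭ up to D spans 7 letter names and 11 semitones — a major seventh.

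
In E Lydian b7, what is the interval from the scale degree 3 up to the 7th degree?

diminished fifth

Spelling E Lydian b7: E F# G# A# B C# D.
The scale degree 3 is G# and the 7th degree is D.
G# up to D is 6 semitones, a half step narrower than a perfect fifth, so the interval is diminished.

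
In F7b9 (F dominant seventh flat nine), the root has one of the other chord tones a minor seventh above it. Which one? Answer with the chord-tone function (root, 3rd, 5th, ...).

Spelling the chord: F–A–C–E♭–G♭.
The root is F. A minor seventh above F is E♭.
E♭ is the chord's 7th.

7th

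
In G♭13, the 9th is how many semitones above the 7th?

Spelling the chord: G♭–B♭–D♭–F♭–A♭–E♭.
F♭ to A♭ is a major third: 4 semitones.

4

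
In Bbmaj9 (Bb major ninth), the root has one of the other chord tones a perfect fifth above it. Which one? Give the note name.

Spelling the chord: Bb, D, F, A, C.
The root is Bb. A perfect fifth above Bb is F.
F is the chord's 5th.

F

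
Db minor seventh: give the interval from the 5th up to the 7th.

The chord tones of Dbm7 are Db–Fb–Ab–Cb.
The 5th is Ab and the 7th is Cb.
3 letter names make it a third; at 3 semitones (a half step narrower than major) the quality is minor.

minor third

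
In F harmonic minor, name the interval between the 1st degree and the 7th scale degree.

The scale runs F G Ab Bb C Db E.
The 1st degree is F and the 7th degree is E.
From F to E is 11 semitones, exactly the major seventh.

major seventh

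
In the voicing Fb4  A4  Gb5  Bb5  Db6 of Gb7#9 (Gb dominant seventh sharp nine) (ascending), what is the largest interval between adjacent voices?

diminished seventh

Adjacent intervals: Fb4→A4 = augmented third; A4→Gb5 = diminished seventh; Gb5→Bb5 = major third; Bb5→Db6 = minor third.
The largest is A4 to Gb5, a diminished seventh (9 semitones).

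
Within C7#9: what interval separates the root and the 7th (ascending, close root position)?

minor seventh

C7#9 is spelled C–E–G–Bb–D#.
That puts C below Bb.
7 letter names make it a seventh; at 10 semitones (a half step narrower than major) the quality is minor.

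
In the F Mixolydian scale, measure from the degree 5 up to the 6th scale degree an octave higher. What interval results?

major ninth

F mixolydian: F G A Bb C D Eb.
Degree 5 = C; 6th degree (up an octave) = D.
From C to D is 14 semitones, exactly the major ninth.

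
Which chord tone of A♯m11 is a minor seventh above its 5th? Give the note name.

D#

The chord tones of A♯m11 are A♯, C♯, E♯, G♯, B♯, D♯.
The 5th is E♯. A minor seventh above E♯ is D♯.
D♯ is the chord's 11th.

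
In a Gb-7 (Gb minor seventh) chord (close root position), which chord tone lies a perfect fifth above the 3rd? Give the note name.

Fb

The chord tones of Gbmin7 (Gb minor seventh) are Gb–Bbb–Db–Fb.
The 3rd is Bbb. A perfect fifth above Bbb is Fb.
Fb is the chord's 7th.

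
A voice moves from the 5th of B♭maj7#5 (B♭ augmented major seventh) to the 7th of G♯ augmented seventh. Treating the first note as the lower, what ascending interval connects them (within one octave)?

The 5th of B♭maj7#5 (B♭ augmented major seventh) is F♯; the 7th of G♯ augmented seventh is F♯.
From F♯ to F♯ is 0 semitones, exactly the perfect unison.

perfect unison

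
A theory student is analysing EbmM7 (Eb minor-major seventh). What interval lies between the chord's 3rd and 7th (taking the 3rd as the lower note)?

augmented fifth

The chord tones of EbmM7 (Eb minor-major seventh) are Eb-Gb-Bb-D.
The 3rd is Gb and the 7th is D.
From Gb to D: 8 semitones over a fifth = augmented.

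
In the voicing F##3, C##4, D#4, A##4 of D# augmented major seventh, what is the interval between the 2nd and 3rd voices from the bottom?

minor second

Those voices are C##4 and D#4.
C## up to D# is 1 semitone, a half step narrower than a major second, so the interval is minor.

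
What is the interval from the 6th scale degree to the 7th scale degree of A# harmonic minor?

A# harmonic minor: A# B# C# D# E# F# G##.
6th scale degree = F#; degree 7 = G##.
From F# to G##: 3 semitones over a second = augmented.

A2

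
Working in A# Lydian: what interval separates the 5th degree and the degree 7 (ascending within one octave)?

The scale runs A# B# C## D## E# F## G##.
5th degree = E#; degree 7 = G##.
E# up to G## spans 3 letter names and 4 semitones — a major third.

major third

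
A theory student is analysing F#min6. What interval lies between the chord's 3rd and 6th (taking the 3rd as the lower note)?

augmented fourth

F#m6 (F# minor sixth) is spelled F# A C# D#.
That puts A below D#.
A up to D# is 6 semitones, a half step wider than a perfect fourth, so the interval is augmented.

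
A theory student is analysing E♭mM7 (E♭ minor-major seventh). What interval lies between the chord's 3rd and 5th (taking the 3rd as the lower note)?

M3

Spelling the chord: E♭, G♭, B♭, D.
That puts G♭ below B♭.
Counting 3 letters and 4 half steps from G♭ gives a major third.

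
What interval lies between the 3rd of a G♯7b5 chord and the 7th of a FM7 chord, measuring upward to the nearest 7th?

diminished fourth

The 3rd of G♯7b5 is B♯; the 7th of FM7 is E.
From B♯ to E: 4 semitones over a fourth = diminished.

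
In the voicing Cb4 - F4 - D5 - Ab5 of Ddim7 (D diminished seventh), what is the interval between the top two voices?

diminished 5th

Those voices are D5 and Ab5.
5 letter names make it a fifth; at 6 semitones (a half step narrower than perfect) the quality is diminished.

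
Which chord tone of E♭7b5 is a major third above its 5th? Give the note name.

Db

Spelling the chord: E♭ G B𝄫 D♭.
The 5th is B𝄫. A major third above B𝄫 is D♭.
D♭ is the chord's 7th.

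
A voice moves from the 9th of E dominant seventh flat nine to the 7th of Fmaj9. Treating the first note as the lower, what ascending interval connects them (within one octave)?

major seventh

E dominant seventh flat nine has F as its 9th, and Fmaj9 has E as its 7th.
F up to E spans 7 letter names and 11 semitones — a major seventh.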